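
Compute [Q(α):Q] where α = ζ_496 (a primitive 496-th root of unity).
[Q(α):Q] = 240

The minimal polynomial of ζ_496 over Q is the 496-th cyclotomic polynomial Φ_496(x), which is irreducible over Q and has degree φ(496) = 240. Hence [Q(α):Q] = φ(496) = 240.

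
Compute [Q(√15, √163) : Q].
[Q(√15, √163) : Q] = 4

[Q(√15):Q] = 2 (min poly x^2 - 15, irreducible since 15 is squarefree > 1). For the top step, suppose √163 ∈ Q(√15), say √163 = c + d√15 with c, d ∈ Q. Squaring: 163 = c^2 + 15d^2 + 2cd√15. Since √15 ∉ Q this forces 2cd = 0. If d = 0 then √163 = c ∈ Q, contradicting 163 squarefree > 1. If c = 0 then 163 = 15d^2, so 15·163 = (15d)^2 is a perfect square in Q — but 15·163 = 2445 is not a perfect square (since 15 and 163 are distinct squarefree integers). Contradiction. Hence √163 ∉ Q(√15), so x^2 - 163 stays irreducible over Q(√15) and [Q(√15, √163) : Q(√15)] = 2. By the tower law, [Q(√15, √163) : Q] = 2 · 2 = 4.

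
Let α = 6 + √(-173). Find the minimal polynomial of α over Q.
m_α(x) = x^2 - 12x + 209

From α - 6 = √(-173), squaring gives (α - 6)^2 = -173, i.e. α^2 - 12α + 36 = -173, so α^2 - 12α + 209 = 0. The discriminant of x^2 - 12x + 209 is (-12)^2 - 4·(209) = 144 - 836 = -692, and 4·(-173) is not a perfect square in Q since -173 is squarefree and ≠ 1. Hence x^2 - 12x + 209 is irreducible over Q and is the minimal polynomial of α.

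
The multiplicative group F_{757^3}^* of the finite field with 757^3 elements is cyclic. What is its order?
|F_{757^3}^*| = 433798092

F_{757^3} has 757^3 = 433798093 elements; its multiplicative group consists of all nonzero elements, so |F_{757^3}^*| = 433798093 - 1 = 433798092. (It is cyclic since any finite subgroup of the multiplicative group of a field is cyclic.)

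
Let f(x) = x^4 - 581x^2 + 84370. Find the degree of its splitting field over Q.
[K : Q] = 4

Solving the quadratic in x^2: x^2 = (581 ± √(581^2 - 4·84370))/2 = (581 ± √81)/2 = (581 ± 9)/2, giving x^2 = 295 or x^2 = 286. So f(x) = (x^2 - 295)(x^2 - 286) and the roots of f are ±√295, ±√286. Hence the splitting field is K = Q(√295, √286). Since 295 and 286 are distinct squarefree integers > 1, their product 84370 is not a perfect square, so √286 ∉ Q(√295). By the tower law [K:Q] = [Q(√295,√286):Q(√295)] · [Q(√295):Q] = 2 · 2 = 4.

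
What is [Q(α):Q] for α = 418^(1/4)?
[Q(α):Q] = 4

α is a root of x^4 - 418. By Eisenstein's criterion at the prime p = 2 (which divides the constant term 418 but p^2 = 4 does not, since 418 is squarefree), x^4 - 418 is irreducible over Q. Hence [Q(α):Q] = 4.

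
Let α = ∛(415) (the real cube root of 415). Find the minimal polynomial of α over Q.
m_α(x) = x^3 - 415

α satisfies α^3 = 415, so x^3 - 415 annihilates α. By the rational root test, a rational root p/q (in lowest terms) of x^3 - 415 would satisfy p^3 = 415 q^3, forcing q = 1 and p^3 = 415; but 415 is not a perfect cube, contradiction. A monic cubic over Q with no rational root is irreducible (any nontrivial factorization would include a linear factor). Hence x^3 - 415 is the minimal polynomial of α, and in particular [Q(α):Q] = 3.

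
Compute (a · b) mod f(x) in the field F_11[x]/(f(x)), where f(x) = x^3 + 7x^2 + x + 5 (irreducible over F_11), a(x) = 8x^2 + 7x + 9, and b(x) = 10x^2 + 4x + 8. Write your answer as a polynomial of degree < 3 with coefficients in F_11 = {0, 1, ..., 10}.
a · b ≡ 8x^2 + 7x + 8 (mod f(x))

Multiply in F_11[x]: a(x)·b(x) = (8x^2 + 7x + 9)·(10x^2 + 4x + 8) = 3x^4 + 3x^3 + 6x^2 + 4x + 6. This has degree ≥ 3, so divide by f(x) over F_11: 3x^4 + 3x^3 + 6x^2 + 4x + 6 = (3x + 4)·(x^3 + 7x^2 + x + 5) + (8x^2 + 7x + 8). Hence a·b ≡ 8x^2 + 7x + 8 (mod f). (F_11[x]/(f) is a field with 11^3 = 1331 elements since f is irreducible of degree 3.)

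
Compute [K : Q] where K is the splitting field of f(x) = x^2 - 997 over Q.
[K : Q] = 2

f(x) = x^2 - 997 factors as (x - √997)(x + √997). The splitting field is K = Q(√997). Since 997 is squarefree and > 1, it is not a perfect square, so x^2 - 997 is irreducible over Q and [Q(√997) : Q] = 2. Hence [K : Q] = 2.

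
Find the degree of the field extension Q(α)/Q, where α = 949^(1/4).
[Q(α):Q] = 4

α is a root of x^4 - 949. By Eisenstein's criterion at the prime p = 13 (which divides the constant term 949 but p^2 = 169 does not, since 949 is squarefree), x^4 - 949 is irreducible over Q. Hence [Q(α):Q] = 4.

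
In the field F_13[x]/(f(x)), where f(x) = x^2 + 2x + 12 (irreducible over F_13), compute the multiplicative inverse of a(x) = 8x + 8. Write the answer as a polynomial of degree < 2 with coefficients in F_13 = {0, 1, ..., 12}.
a(x)^(-1) ≡ 9x + 9 (mod f(x))

Since f is irreducible over F_13, F_13[x]/(f) is a field and a(x) ≠ 0 has an inverse. Apply the extended Euclidean algorithm to f(x) and a(x) in F_13[x]: f(x) = (5x + 5)·a(x) + (11). The last nonzero remainder is the constant 11 = gcd(f, a) in F_13. Back-substituting through the division chain expresses 11 = s(x)·a(x) + t(x)·f(x) with s(x) ≡ 8x + 8 (mod f), so (8x + 8)·a(x) ≡ 11 (mod f). Multiplying by 11^(-1) ≡ 6 in F_13 gives a(x)^(-1) ≡ 6·(8x + 8) ≡ 9x + 9 (mod f). Check: (8x + 8)·(9x + 9) = 7x^2 + x + 7 ≡ 1 (mod x^2 + 2x + 12).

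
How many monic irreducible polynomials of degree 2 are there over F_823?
There are 338253 monic irreducible polynomials of degree 2 over F_823

Each element of F_{823^2} that lies in no proper subfield is a root of exactly one monic irreducible of degree 2 over F_823, and each such polynomial has 2 distinct roots in F_{823^2}. By Möbius inversion the count is N_823(2) = (1/2) Σ_{d|2} μ(2/d) · 823^d = (1/2)(μ(2)·823^1 + μ(1)·823^2) = 676506/2 = 338253.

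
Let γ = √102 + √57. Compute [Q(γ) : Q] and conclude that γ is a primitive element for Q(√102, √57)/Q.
[Q(γ) : Q] = 4 (equivalently, Q(γ) = Q(√102, √57))

Obviously Q(γ) ⊆ Q(√102, √57), and [Q(√102, √57):Q] = 4 (since 102, 57 are distinct squarefree integers > 1 with 5814 not a perfect square). To show equality we compute the minimal polynomial of γ. From γ = √102 + √57: γ^2 = 102 + 2√(5814) + 57 = 159 + 2√(5814), so γ^2 - 159 = 2√(5814); squaring, (γ^2 - 159)^2 = 4·5814, i.e. γ^4 - 318γ^2 + 25281 - 23256 = 0, i.e. γ^4 - 318γ^2 + 2025 = 0. So γ is a root of x^4 - 318x^2 + 2025. This polynomial is irreducible over Q: it has no rational root (each ±√102 ± √57 is irrational), and any factorization into two quadratics over Q would force √(5814) ∈ Q (pairing opposite roots) or √102, √57 ∈ Q (other pairings), all impossible. Hence [Q(γ):Q] = 4 = [Q(√102, √57):Q], so Q(γ) = Q(√102, √57).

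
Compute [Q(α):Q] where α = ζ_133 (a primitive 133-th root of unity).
[Q(α):Q] = 108

The minimal polynomial of ζ_133 over Q is the 133-th cyclotomic polynomial Φ_133(x), which is irreducible over Q and has degree φ(133) = 108. Hence [Q(α):Q] = φ(133) = 108.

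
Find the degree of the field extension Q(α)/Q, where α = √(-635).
[Q(α):Q] = 2

[Q(α):Q] equals the degree of the minimal polynomial of α. Here α^2 = -635 and x^2 + 635 is irreducible (d = -635 is squarefree, ≠ 1, hence not a square), so deg(m_α) = 2. Thus [Q(α):Q] = 2.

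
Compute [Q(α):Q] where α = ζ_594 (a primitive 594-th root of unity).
[Q(α):Q] = 180

The minimal polynomial of ζ_594 over Q is the 594-th cyclotomic polynomial Φ_594(x), which is irreducible over Q and has degree φ(594) = 180. Hence [Q(α):Q] = φ(594) = 180.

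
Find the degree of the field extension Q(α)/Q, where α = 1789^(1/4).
[Q(α):Q] = 4

α is a root of x^4 - 1789. By Eisenstein's criterion at the prime p = 1789 (which divides the constant term 1789 but p^2 = 3200521 does not, since 1789 is squarefree), x^4 - 1789 is irreducible over Q. Hence [Q(α):Q] = 4.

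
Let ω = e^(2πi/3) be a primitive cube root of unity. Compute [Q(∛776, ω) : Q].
[Q(∛776, ω) : Q] = 6

[Q(∛776):Q] = 3 (min poly x^3 - 776, irreducible since 776 is not a perfect cube). [Q(ω):Q] = 2 (min poly x^2 + x + 1). Since Q(∛776) ⊂ R and ω ∉ R, we have ω ∉ Q(∛776), so x^2 + x + 1 remains irreducible over Q(∛776) and [Q(∛776, ω) : Q(∛776)] = 2. By the tower law, [Q(∛776, ω) : Q] = 3 · 2 = 6. (In fact Q(∛776, ω) is the splitting field of x^3 - 776 over Q.)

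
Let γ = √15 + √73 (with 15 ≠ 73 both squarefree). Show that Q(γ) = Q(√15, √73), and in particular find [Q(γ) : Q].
[Q(γ) : Q] = 4 (equivalently, Q(γ) = Q(√15, √73))

Obviously Q(γ) ⊆ Q(√15, √73), and [Q(√15, √73):Q] = 4 (since 15, 73 are distinct squarefree integers > 1 with 1095 not a perfect square). To show equality we compute the minimal polynomial of γ. From γ = √15 + √73: γ^2 = 15 + 2√(1095) + 73 = 88 + 2√(1095), so γ^2 - 88 = 2√(1095); squaring, (γ^2 - 88)^2 = 4·1095, i.e. γ^4 - 176γ^2 + 7744 - 4380 = 0, i.e. γ^4 - 176γ^2 + 3364 = 0. So γ is a root of x^4 - 176x^2 + 3364. This polynomial is irreducible over Q: it has no rational root (each ±√15 ± √73 is irrational), and any factorization into two quadratics over Q would force √(1095) ∈ Q (pairing opposite roots) or √15, √73 ∈ Q (other pairings), all impossible. Hence [Q(γ):Q] = 4 = [Q(√15, √73):Q], so Q(γ) = Q(√15, √73).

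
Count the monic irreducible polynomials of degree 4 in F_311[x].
There are 2338713780 monic irreducible polynomials of degree 4 over F_311

Each element of F_{311^4} that lies in no proper subfield is a root of exactly one monic irreducible of degree 4 over F_311, and each such polynomial has 4 distinct roots in F_{311^4}. By Möbius inversion the count is N_311(4) = (1/4) Σ_{d|4} μ(4/d) · 311^d = (1/4)(μ(4)·311^1 + μ(2)·311^2 + μ(1)·311^4) = 9354855120/4 = 2338713780.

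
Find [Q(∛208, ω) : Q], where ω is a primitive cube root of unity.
[Q(∛208, ω) : Q] = 6

[Q(∛208):Q] = 3 (min poly x^3 - 208, irreducible since 208 is not a perfect cube). [Q(ω):Q] = 2 (min poly x^2 + x + 1). Since Q(∛208) ⊂ R and ω ∉ R, we have ω ∉ Q(∛208), so x^2 + x + 1 remains irreducible over Q(∛208) and [Q(∛208, ω) : Q(∛208)] = 2. By the tower law, [Q(∛208, ω) : Q] = 3 · 2 = 6. (In fact Q(∛208, ω) is the splitting field of x^3 - 208 over Q.)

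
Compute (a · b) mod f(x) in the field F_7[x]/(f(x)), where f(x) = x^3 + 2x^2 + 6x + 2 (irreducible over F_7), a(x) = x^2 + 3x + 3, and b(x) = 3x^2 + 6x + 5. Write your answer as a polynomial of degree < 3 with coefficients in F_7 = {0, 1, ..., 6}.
a · b ≡ 3x^2 + x + 4 (mod f(x))

Multiply in F_7[x]: a(x)·b(x) = (x^2 + 3x + 3)·(3x^2 + 6x + 5) = 3x^4 + x^3 + 4x^2 + 5x + 1. This has degree ≥ 3, so divide by f(x) over F_7: 3x^4 + x^3 + 4x^2 + 5x + 1 = (3x + 2)·(x^3 + 2x^2 + 6x + 2) + (3x^2 + x + 4). Hence a·b ≡ 3x^2 + x + 4 (mod f). (F_7[x]/(f) is a field with 7^3 = 343 elements since f is irreducible of degree 3.)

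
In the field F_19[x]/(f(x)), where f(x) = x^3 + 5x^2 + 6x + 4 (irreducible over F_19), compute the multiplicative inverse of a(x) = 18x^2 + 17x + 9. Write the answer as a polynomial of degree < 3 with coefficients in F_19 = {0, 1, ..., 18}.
a(x)^(-1) ≡ 3x^2 + 11x + 14 (mod f(x))

Since f is irreducible over F_19, F_19[x]/(f) is a field and a(x) ≠ 0 has an inverse. Apply the extended Euclidean algorithm to f(x) and a(x) in F_19[x]: f(x) = (18x + 16)·a(x) + (9x + 12);  a(x) = (2x + 14)·(9x + 12) + (12). The last nonzero remainder is the constant 12 = gcd(f, a) in F_19. Back-substituting through the division chain expresses 12 = s(x)·a(x) + t(x)·f(x) with s(x) ≡ 17x^2 + 18x + 16 (mod f), so (17x^2 + 18x + 16)·a(x) ≡ 12 (mod f). Multiplying by 12^(-1) ≡ 8 in F_19 gives a(x)^(-1) ≡ 8·(17x^2 + 18x + 16) ≡ 3x^2 + 11x + 14 (mod f). Check: (18x^2 + 17x + 9)·(3x^2 + 11x + 14) = 16x^4 + 2x^3 + 10x^2 + 14x + 12 ≡ 1 (mod x^3 + 5x^2 + 6x + 4).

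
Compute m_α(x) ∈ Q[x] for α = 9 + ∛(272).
m_α(x) = x^3 - 27x^2 + 243x - 1001

Set β = α - 9 = ∛(272), so β^3 = 272. Then (α - 9)^3 - 272 = 0, i.e. α is a root of g(x) = (x - 9)^3 - 272 = x^3 - 27x^2 + 243x - 1001. Since g(x) = h(x - 9) where h(x) = x^3 - 272, and h is irreducible over Q (because 272 is not a perfect cube, so h has no rational root, and a monic cubic with no rational root is irreducible), g is also irreducible (irreducibility is preserved under the substitution x → x - 9). Hence m_α(x) = x^3 - 27x^2 + 243x - 1001.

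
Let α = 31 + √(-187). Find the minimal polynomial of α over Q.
m_α(x) = x^2 - 62x + 1148

From α - 31 = √(-187), squaring gives (α - 31)^2 = -187, i.e. α^2 - 62α + 961 = -187, so α^2 - 62α + 1148 = 0. The discriminant of x^2 - 62x + 1148 is (-62)^2 - 4·(1148) = 3844 - 4592 = -748, and 4·(-187) is not a perfect square in Q since -187 is squarefree and ≠ 1. Hence x^2 - 62x + 1148 is irreducible over Q and is the minimal polynomial of α.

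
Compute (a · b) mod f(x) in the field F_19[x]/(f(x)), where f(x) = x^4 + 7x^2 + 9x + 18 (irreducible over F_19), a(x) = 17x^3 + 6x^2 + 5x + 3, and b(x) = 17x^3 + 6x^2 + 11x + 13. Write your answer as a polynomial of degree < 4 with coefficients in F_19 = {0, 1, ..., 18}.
a · b ≡ 6x^3 + 7x^2 + 5x + 15 (mod f(x))

Multiply in F_19[x]: a(x)·b(x) = (17x^3 + 6x^2 + 5x + 3)·(17x^3 + 6x^2 + 11x + 13) = 4x^6 + 14x^5 + 4x^4 + 7x^3 + 18x^2 + 3x + 1. This has degree ≥ 4, so divide by f(x) over F_19: 4x^6 + 14x^5 + 4x^4 + 7x^3 + 18x^2 + 3x + 1 = (4x^2 + 14x + 14)·(x^4 + 7x^2 + 9x + 18) + (6x^3 + 7x^2 + 5x + 15). Hence a·b ≡ 6x^3 + 7x^2 + 5x + 15 (mod f). (F_19[x]/(f) is a field with 19^4 = 130321 elements since f is irreducible of degree 4.)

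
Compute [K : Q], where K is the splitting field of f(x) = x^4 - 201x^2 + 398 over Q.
[K : Q] = 4

Solving the quadratic in x^2: x^2 = (201 ± √(201^2 - 4·398))/2 = (201 ± √38809)/2 = (201 ± 197)/2, giving x^2 = 199 or x^2 = 2. So f(x) = (x^2 - 199)(x^2 - 2) and the roots of f are ±√199, ±√2. Hence the splitting field is K = Q(√199, √2). Since 199 and 2 are distinct squarefree integers > 1, their product 398 is not a perfect square, so √2 ∉ Q(√199). By the tower law [K:Q] = [Q(√199,√2):Q(√199)] · [Q(√199):Q] = 2 · 2 = 4.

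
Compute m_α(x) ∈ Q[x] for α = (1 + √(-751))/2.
m_α(x) = x^2 - x + 188

From 2α - 1 = √(-751), squaring gives (2α - 1)^2 = -751, i.e. 4α^2 - 4α + 1 = -751, so α^2 - α + (1 + 751)/4 = 0. Since -751 ≡ 1 (mod 4), (1 + 751)/4 = 188 ∈ Z. The polynomial x^2 - x + 188 has discriminant 1 - 4·(188) = -751, which is not a perfect square in Q (d = -751 is squarefree and ≠ 1), so x^2 - x + 188 is irreducible over Q. It is the minimal polynomial of α.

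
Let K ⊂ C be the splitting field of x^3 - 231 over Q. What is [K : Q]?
[K : Q] = 6

The roots of x^3 - 231 are ∛231, ω∛231, ω^2∛231 where ω = e^(2πi/3) is a primitive cube root of unity, so K = Q(∛231, ω). Now [Q(∛231):Q] = 3 (since 231 is not a perfect cube, x^3 - 231 is irreducible) and [Q(ω):Q] = 2. Both 2 and 3 divide [K:Q], and [K:Q] ≤ 3·2 = 6, so [K:Q] = 6. (Equivalently: Q(∛231) ⊂ R but ω ∉ R, so [K : Q(∛231)] = 2.)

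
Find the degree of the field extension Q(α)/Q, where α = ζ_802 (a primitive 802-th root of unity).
[Q(α):Q] = 400

The minimal polynomial of ζ_802 over Q is the 802-th cyclotomic polynomial Φ_802(x), which is irreducible over Q and has degree φ(802) = 400. Hence [Q(α):Q] = φ(802) = 400.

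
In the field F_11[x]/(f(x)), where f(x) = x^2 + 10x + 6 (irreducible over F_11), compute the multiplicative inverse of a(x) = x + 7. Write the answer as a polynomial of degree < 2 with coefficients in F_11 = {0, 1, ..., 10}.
a(x)^(-1) ≡ 3x + 9 (mod f(x))

Since f is irreducible over F_11, F_11[x]/(f) is a field and a(x) ≠ 0 has an inverse. Apply the extended Euclidean algorithm to f(x) and a(x) in F_11[x]: f(x) = (x + 3)·a(x) + (7). The last nonzero remainder is the constant 7 = gcd(f, a) in F_11. Back-substituting through the division chain expresses 7 = s(x)·a(x) + t(x)·f(x) with s(x) ≡ 10x + 8 (mod f), so (10x + 8)·a(x) ≡ 7 (mod f). Multiplying by 7^(-1) ≡ 8 in F_11 gives a(x)^(-1) ≡ 8·(10x + 8) ≡ 3x + 9 (mod f). Check: (x + 7)·(3x + 9) = 3x^2 + 8x + 8 ≡ 1 (mod x^2 + 10x + 6).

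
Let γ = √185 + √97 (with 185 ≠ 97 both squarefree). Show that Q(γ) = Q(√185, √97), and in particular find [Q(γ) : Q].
[Q(γ) : Q] = 4 (equivalently, Q(γ) = Q(√185, √97))

Obviously Q(γ) ⊆ Q(√185, √97), and [Q(√185, √97):Q] = 4 (since 185, 97 are distinct squarefree integers > 1 with 17945 not a perfect square). To show equality we compute the minimal polynomial of γ. From γ = √185 + √97: γ^2 = 185 + 2√(17945) + 97 = 282 + 2√(17945), so γ^2 - 282 = 2√(17945); squaring, (γ^2 - 282)^2 = 4·17945, i.e. γ^4 - 564γ^2 + 79524 - 71780 = 0, i.e. γ^4 - 564γ^2 + 7744 = 0. So γ is a root of x^4 - 564x^2 + 7744. This polynomial is irreducible over Q: it has no rational root (each ±√185 ± √97 is irrational), and any factorization into two quadratics over Q would force √(17945) ∈ Q (pairing opposite roots) or √185, √97 ∈ Q (other pairings), all impossible. Hence [Q(γ):Q] = 4 = [Q(√185, √97):Q], so Q(γ) = Q(√185, √97).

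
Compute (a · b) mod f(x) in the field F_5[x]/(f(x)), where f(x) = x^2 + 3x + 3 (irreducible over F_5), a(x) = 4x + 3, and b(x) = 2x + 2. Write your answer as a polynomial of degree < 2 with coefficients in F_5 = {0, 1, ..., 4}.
a · b ≡ 2 (mod f(x))

Multiply in F_5[x]: a(x)·b(x) = (4x + 3)·(2x + 2) = 3x^2 + 4x + 1. This has degree ≥ 2, so divide by f(x) over F_5: 3x^2 + 4x + 1 = (3)·(x^2 + 3x + 3) + (2). Hence a·b ≡ 2 (mod f). (F_5[x]/(f) is a field with 5^2 = 25 elements since f is irreducible of degree 2.)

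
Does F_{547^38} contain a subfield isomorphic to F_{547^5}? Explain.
No: F_{547^5} is not a subfield of F_{547^38}

F_{p^m} embeds in F_{p^n} iff m | n. Here 5 ∤ 38 (since 38 = 7·5 + 3 with remainder 3 ≠ 0), so F_{547^5} is not a subfield of F_{547^38}. Equivalently: if it were, the tower law would give 5 = [F_{547^5}:F_547] dividing [F_{547^38}:F_547] = 38, contradiction.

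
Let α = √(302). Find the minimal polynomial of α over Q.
m_α(x) = x^2 - 302

α satisfies α^2 - 302 = 0, so x^2 - 302 annihilates α. Since d = 302 is squarefree and ≠ 1, it is not a perfect square in Q, so x^2 - 302 has no rational root and is therefore irreducible over Q (a degree-2 polynomial over a field is irreducible iff it has no root). Hence m_α(x) = x^2 - 302.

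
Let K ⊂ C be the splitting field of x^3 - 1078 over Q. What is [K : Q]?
[K : Q] = 6

The roots of x^3 - 1078 are ∛1078, ω∛1078, ω^2∛1078 where ω = e^(2πi/3) is a primitive cube root of unity, so K = Q(∛1078, ω). Now [Q(∛1078):Q] = 3 (since 1078 is not a perfect cube, x^3 - 1078 is irreducible) and [Q(ω):Q] = 2. Both 2 and 3 divide [K:Q], and [K:Q] ≤ 3·2 = 6, so [K:Q] = 6. (Equivalently: Q(∛1078) ⊂ R but ω ∉ R, so [K : Q(∛1078)] = 2.)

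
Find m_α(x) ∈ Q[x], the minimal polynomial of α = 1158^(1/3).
m_α(x) = x^3 - 1158

α satisfies α^3 = 1158, so x^3 - 1158 annihilates α. By the rational root test, a rational root p/q (in lowest terms) of x^3 - 1158 would satisfy p^3 = 1158 q^3, forcing q = 1 and p^3 = 1158; but 1158 is not a perfect cube, contradiction. A monic cubic over Q with no rational root is irreducible (any nontrivial factorization would include a linear factor). Hence x^3 - 1158 is the minimal polynomial of α, and in particular [Q(α):Q] = 3.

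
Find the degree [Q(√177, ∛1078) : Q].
[Q(√177, ∛1078) : Q] = 6

Let L = Q(√177, ∛1078). Since Q(√177) ⊂ L and [Q(√177):Q] = 2, the tower law gives 2 | [L:Q]. Likewise Q(∛1078) ⊂ L with [Q(∛1078):Q] = 3 (because 1078 is not a perfect cube), so 3 | [L:Q]. As gcd(2,3) = 1, [L:Q] is divisible by 6. Conversely L is generated over Q by √177 and ∛1078, so [L:Q] ≤ 2·3 = 6. Therefore [Q(√177, ∛1078) : Q] = 6.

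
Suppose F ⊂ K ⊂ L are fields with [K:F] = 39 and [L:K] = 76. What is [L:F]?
[L:F] = 2964

The tower law says that for any tower of field extensions F ⊂ K ⊂ L with finite degrees, [L:F] = [L:K] · [K:F]. Here this gives [L:F] = 76 · 39 = 2964.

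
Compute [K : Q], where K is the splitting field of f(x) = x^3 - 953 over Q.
[K : Q] = 6

The roots of x^3 - 953 are ∛953, ω∛953, ω^2∛953 where ω = e^(2πi/3) is a primitive cube root of unity, so K = Q(∛953, ω). Now [Q(∛953):Q] = 3 (since 953 is not a perfect cube, x^3 - 953 is irreducible) and [Q(ω):Q] = 2. Both 2 and 3 divide [K:Q], and [K:Q] ≤ 3·2 = 6, so [K:Q] = 6. (Equivalently: Q(∛953) ⊂ R but ω ∉ R, so [K : Q(∛953)] = 2.)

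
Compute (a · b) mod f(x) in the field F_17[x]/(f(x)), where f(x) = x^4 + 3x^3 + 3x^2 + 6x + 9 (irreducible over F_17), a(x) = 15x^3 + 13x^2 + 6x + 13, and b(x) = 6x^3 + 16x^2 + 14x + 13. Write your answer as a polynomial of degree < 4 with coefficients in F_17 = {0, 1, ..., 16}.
a · b ≡ 2x^3 + 8x^2 + 13x + 13 (mod f(x))

Multiply in F_17[x]: a(x)·b(x) = (15x^3 + 13x^2 + 6x + 13)·(6x^3 + 16x^2 + 14x + 13) = 5x^6 + 12x^5 + 12x^4 + 7x^3 + 2x^2 + 5x + 16. This has degree ≥ 4, so divide by f(x) over F_17: 5x^6 + 12x^5 + 12x^4 + 7x^3 + 2x^2 + 5x + 16 = (5x^2 + 14x + 6)·(x^4 + 3x^3 + 3x^2 + 6x + 9) + (2x^3 + 8x^2 + 13x + 13). Hence a·b ≡ 2x^3 + 8x^2 + 13x + 13 (mod f). (F_17[x]/(f) is a field with 17^4 = 83521 elements since f is irreducible of degree 4.)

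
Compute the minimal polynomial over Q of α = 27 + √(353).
m_α(x) = x^2 - 54x + 376

From α - 27 = √(353), squaring gives (α - 27)^2 = 353, i.e. α^2 - 54α + 729 = 353, so α^2 - 54α + 376 = 0. The discriminant of x^2 - 54x + 376 is (-54)^2 - 4·(376) = 2916 - 1504 = 1412, and 4·(353) is not a perfect square in Q since 353 is squarefree and ≠ 1. Hence x^2 - 54x + 376 is irreducible over Q and is the minimal polynomial of α.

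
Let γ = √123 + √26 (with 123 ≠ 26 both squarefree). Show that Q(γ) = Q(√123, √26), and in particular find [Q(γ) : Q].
[Q(γ) : Q] = 4 (equivalently, Q(γ) = Q(√123, √26))

Obviously Q(γ) ⊆ Q(√123, √26), and [Q(√123, √26):Q] = 4 (since 123, 26 are distinct squarefree integers > 1 with 3198 not a perfect square). To show equality we compute the minimal polynomial of γ. From γ = √123 + √26: γ^2 = 123 + 2√(3198) + 26 = 149 + 2√(3198), so γ^2 - 149 = 2√(3198); squaring, (γ^2 - 149)^2 = 4·3198, i.e. γ^4 - 298γ^2 + 22201 - 12792 = 0, i.e. γ^4 - 298γ^2 + 9409 = 0. So γ is a root of x^4 - 298x^2 + 9409. This polynomial is irreducible over Q: it has no rational root (each ±√123 ± √26 is irrational), and any factorization into two quadratics over Q would force √(3198) ∈ Q (pairing opposite roots) or √123, √26 ∈ Q (other pairings), all impossible. Hence [Q(γ):Q] = 4 = [Q(√123, √26):Q], so Q(γ) = Q(√123, √26).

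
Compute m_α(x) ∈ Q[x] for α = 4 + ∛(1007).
m_α(x) = x^3 - 12x^2 + 48x - 1071

Set β = α - 4 = ∛(1007), so β^3 = 1007. Then (α - 4)^3 - 1007 = 0, i.e. α is a root of g(x) = (x - 4)^3 - 1007 = x^3 - 12x^2 + 48x - 1071. Since g(x) = h(x - 4) where h(x) = x^3 - 1007, and h is irreducible over Q (because 1007 is not a perfect cube, so h has no rational root, and a monic cubic with no rational root is irreducible), g is also irreducible (irreducibility is preserved under the substitution x → x - 4). Hence m_α(x) = x^3 - 12x^2 + 48x - 1071.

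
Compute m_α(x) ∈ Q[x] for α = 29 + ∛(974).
m_α(x) = x^3 - 87x^2 + 2523x - 25363

Set β = α - 29 = ∛(974), so β^3 = 974. Then (α - 29)^3 - 974 = 0, i.e. α is a root of g(x) = (x - 29)^3 - 974 = x^3 - 87x^2 + 2523x - 25363. Since g(x) = h(x - 29) where h(x) = x^3 - 974, and h is irreducible over Q (because 974 is not a perfect cube, so h has no rational root, and a monic cubic with no rational root is irreducible), g is also irreducible (irreducibility is preserved under the substitution x → x - 29). Hence m_α(x) = x^3 - 87x^2 + 2523x - 25363.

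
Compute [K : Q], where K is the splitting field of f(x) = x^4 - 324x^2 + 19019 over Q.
[K : Q] = 4

Solving the quadratic in x^2: x^2 = (324 ± √(324^2 - 4·19019))/2 = (324 ± √28900)/2 = (324 ± 170)/2, giving x^2 = 247 or x^2 = 77. So f(x) = (x^2 - 247)(x^2 - 77) and the roots of f are ±√247, ±√77. Hence the splitting field is K = Q(√247, √77). Since 247 and 77 are distinct squarefree integers > 1, their product 19019 is not a perfect square, so √77 ∉ Q(√247). By the tower law [K:Q] = [Q(√247,√77):Q(√247)] · [Q(√247):Q] = 2 · 2 = 4.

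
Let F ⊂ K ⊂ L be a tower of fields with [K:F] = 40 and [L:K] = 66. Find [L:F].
[L:F] = 2640

The tower law says that for any tower of field extensions F ⊂ K ⊂ L with finite degrees, [L:F] = [L:K] · [K:F]. Here this gives [L:F] = 66 · 40 = 2640.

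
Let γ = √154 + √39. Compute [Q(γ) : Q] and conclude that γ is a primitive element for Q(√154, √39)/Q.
[Q(γ) : Q] = 4 (equivalently, Q(γ) = Q(√154, √39))

Obviously Q(γ) ⊆ Q(√154, √39), and [Q(√154, √39):Q] = 4 (since 154, 39 are distinct squarefree integers > 1 with 6006 not a perfect square). To show equality we compute the minimal polynomial of γ. From γ = √154 + √39: γ^2 = 154 + 2√(6006) + 39 = 193 + 2√(6006), so γ^2 - 193 = 2√(6006); squaring, (γ^2 - 193)^2 = 4·6006, i.e. γ^4 - 386γ^2 + 37249 - 24024 = 0, i.e. γ^4 - 386γ^2 + 13225 = 0. So γ is a root of x^4 - 386x^2 + 13225. This polynomial is irreducible over Q: it has no rational root (each ±√154 ± √39 is irrational), and any factorization into two quadratics over Q would force √(6006) ∈ Q (pairing opposite roots) or √154, √39 ∈ Q (other pairings), all impossible. Hence [Q(γ):Q] = 4 = [Q(√154, √39):Q], so Q(γ) = Q(√154, √39).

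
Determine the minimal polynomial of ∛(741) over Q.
m_α(x) = x^3 - 741

α satisfies α^3 = 741, so x^3 - 741 annihilates α. By the rational root test, a rational root p/q (in lowest terms) of x^3 - 741 would satisfy p^3 = 741 q^3, forcing q = 1 and p^3 = 741; but 741 is not a perfect cube, contradiction. A monic cubic over Q with no rational root is irreducible (any nontrivial factorization would include a linear factor). Hence x^3 - 741 is the minimal polynomial of α, and in particular [Q(α):Q] = 3.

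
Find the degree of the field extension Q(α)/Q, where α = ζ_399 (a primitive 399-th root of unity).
[Q(α):Q] = 216

The minimal polynomial of ζ_399 over Q is the 399-th cyclotomic polynomial Φ_399(x), which is irreducible over Q and has degree φ(399) = 216. Hence [Q(α):Q] = φ(399) = 216.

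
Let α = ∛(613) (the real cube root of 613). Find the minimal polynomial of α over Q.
m_α(x) = x^3 - 613

α satisfies α^3 = 613, so x^3 - 613 annihilates α. By the rational root test, a rational root p/q (in lowest terms) of x^3 - 613 would satisfy p^3 = 613 q^3, forcing q = 1 and p^3 = 613; but 613 is not a perfect cube, contradiction. A monic cubic over Q with no rational root is irreducible (any nontrivial factorization would include a linear factor). Hence x^3 - 613 is the minimal polynomial of α, and in particular [Q(α):Q] = 3.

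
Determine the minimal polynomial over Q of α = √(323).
m_α(x) = x^2 - 323

α satisfies α^2 - 323 = 0, so x^2 - 323 annihilates α. Since d = 323 is squarefree and ≠ 1, it is not a perfect square in Q, so x^2 - 323 has no rational root and is therefore irreducible over Q (a degree-2 polynomial over a field is irreducible iff it has no root). Hence m_α(x) = x^2 - 323.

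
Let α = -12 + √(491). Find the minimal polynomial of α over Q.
m_α(x) = x^2 + 24x - 347

From α + 12 = √(491), squaring gives (α + 12)^2 = 491, i.e. α^2 + 24α + 144 = 491, so α^2 + 24α - 347 = 0. The discriminant of x^2 + 24x - 347 is (24)^2 - 4·(-347) = 576 + 1388 = 1964, and 4·(491) is not a perfect square in Q since 491 is squarefree and ≠ 1. Hence x^2 + 24x - 347 is irreducible over Q and is the minimal polynomial of α.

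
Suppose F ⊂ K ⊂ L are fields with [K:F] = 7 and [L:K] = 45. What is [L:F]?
[L:F] = 315

The tower law says that for any tower of field extensions F ⊂ K ⊂ L with finite degrees, [L:F] = [L:K] · [K:F]. Here this gives [L:F] = 45 · 7 = 315.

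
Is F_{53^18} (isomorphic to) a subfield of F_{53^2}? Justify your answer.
No: F_{53^18} is not a subfield of F_{53^2}

F_{p^m} embeds in F_{p^n} iff m | n. Here 18 ∤ 2 (since 2 = 0·18 + 2 with remainder 2 ≠ 0), so F_{53^18} is not a subfield of F_{53^2}. Equivalently: if it were, the tower law would give 18 = [F_{53^18}:F_53] dividing [F_{53^2}:F_53] = 2, contradiction.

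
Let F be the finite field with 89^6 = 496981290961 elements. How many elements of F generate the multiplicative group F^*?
There are φ(496981290960) = 102979123200 primitive elements

F_q^* is cyclic of order q - 1 = 496981290960. A cyclic group of order m has exactly φ(m) generators. Here m = 496981290960 = 2^4 · 3^3 · 5 · 7 · 11 · 373 · 8011, so the number of primitive elements is φ(496981290960) = 102979123200.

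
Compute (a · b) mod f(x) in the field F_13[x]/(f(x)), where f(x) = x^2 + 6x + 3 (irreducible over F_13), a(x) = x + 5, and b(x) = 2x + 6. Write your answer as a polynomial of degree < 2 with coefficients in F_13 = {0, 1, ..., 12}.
a · b ≡ 4x + 11 (mod f(x))

Multiply in F_13[x]: a(x)·b(x) = (x + 5)·(2x + 6) = 2x^2 + 3x + 4. This has degree ≥ 2, so divide by f(x) over F_13: 2x^2 + 3x + 4 = (2)·(x^2 + 6x + 3) + (4x + 11). Hence a·b ≡ 4x + 11 (mod f). (F_13[x]/(f) is a field with 13^2 = 169 elements since f is irreducible of degree 2.)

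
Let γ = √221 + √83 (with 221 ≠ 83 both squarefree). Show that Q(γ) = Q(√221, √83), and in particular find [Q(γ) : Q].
[Q(γ) : Q] = 4 (equivalently, Q(γ) = Q(√221, √83))

Obviously Q(γ) ⊆ Q(√221, √83), and [Q(√221, √83):Q] = 4 (since 221, 83 are distinct squarefree integers > 1 with 18343 not a perfect square). To show equality we compute the minimal polynomial of γ. From γ = √221 + √83: γ^2 = 221 + 2√(18343) + 83 = 304 + 2√(18343), so γ^2 - 304 = 2√(18343); squaring, (γ^2 - 304)^2 = 4·18343, i.e. γ^4 - 608γ^2 + 92416 - 73372 = 0, i.e. γ^4 - 608γ^2 + 19044 = 0. So γ is a root of x^4 - 608x^2 + 19044. This polynomial is irreducible over Q: it has no rational root (each ±√221 ± √83 is irrational), and any factorization into two quadratics over Q would force √(18343) ∈ Q (pairing opposite roots) or √221, √83 ∈ Q (other pairings), all impossible. Hence [Q(γ):Q] = 4 = [Q(√221, √83):Q], so Q(γ) = Q(√221, √83).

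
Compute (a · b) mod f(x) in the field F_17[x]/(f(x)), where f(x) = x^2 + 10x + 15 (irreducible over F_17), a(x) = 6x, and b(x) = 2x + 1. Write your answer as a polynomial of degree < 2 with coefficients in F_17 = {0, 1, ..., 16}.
a · b ≡ 5x + 7 (mod f(x))

Multiply in F_17[x]: a(x)·b(x) = (6x)·(2x + 1) = 12x^2 + 6x. This has degree ≥ 2, so divide by f(x) over F_17: 12x^2 + 6x = (12)·(x^2 + 10x + 15) + (5x + 7). Hence a·b ≡ 5x + 7 (mod f). (F_17[x]/(f) is a field with 17^2 = 289 elements since f is irreducible of degree 2.)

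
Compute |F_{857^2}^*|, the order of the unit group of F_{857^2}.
|F_{857^2}^*| = 734448

F_{857^2} has 857^2 = 734449 elements; its multiplicative group consists of all nonzero elements, so |F_{857^2}^*| = 734449 - 1 = 734448. (It is cyclic since any finite subgroup of the multiplicative group of a field is cyclic.)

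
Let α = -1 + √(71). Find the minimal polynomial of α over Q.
m_α(x) = x^2 + 2x - 70

From α + 1 = √(71), squaring gives (α + 1)^2 = 71, i.e. α^2 + 2α + 1 = 71, so α^2 + 2α - 70 = 0. The discriminant of x^2 + 2x - 70 is (2)^2 - 4·(-70) = 4 + 280 = 284, and 4·(71) is not a perfect square in Q since 71 is squarefree and ≠ 1. Hence x^2 + 2x - 70 is irreducible over Q and is the minimal polynomial of α.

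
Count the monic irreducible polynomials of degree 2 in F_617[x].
There are 190036 monic irreducible polynomials of degree 2 over F_617

Each element of F_{617^2} that lies in no proper subfield is a root of exactly one monic irreducible of degree 2 over F_617, and each such polynomial has 2 distinct roots in F_{617^2}. By Möbius inversion the count is N_617(2) = (1/2) Σ_{d|2} μ(2/d) · 617^d = (1/2)(μ(2)·617^1 + μ(1)·617^2) = 380072/2 = 190036.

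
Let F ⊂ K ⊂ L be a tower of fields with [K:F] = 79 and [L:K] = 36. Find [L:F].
[L:F] = 2844

The tower law says that for any tower of field extensions F ⊂ K ⊂ L with finite degrees, [L:F] = [L:K] · [K:F]. Here this gives [L:F] = 36 · 79 = 2844.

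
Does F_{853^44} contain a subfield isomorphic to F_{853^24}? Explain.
No: F_{853^24} is not a subfield of F_{853^44}

F_{p^m} embeds in F_{p^n} iff m | n. Here 24 ∤ 44 (since 44 = 1·24 + 20 with remainder 20 ≠ 0), so F_{853^24} is not a subfield of F_{853^44}. Equivalently: if it were, the tower law would give 24 = [F_{853^24}:F_853] dividing [F_{853^44}:F_853] = 44, contradiction.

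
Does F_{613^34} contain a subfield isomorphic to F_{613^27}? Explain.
No: F_{613^27} is not a subfield of F_{613^34}

F_{p^m} embeds in F_{p^n} iff m | n. Here 27 ∤ 34 (since 34 = 1·27 + 7 with remainder 7 ≠ 0), so F_{613^27} is not a subfield of F_{613^34}. Equivalently: if it were, the tower law would give 27 = [F_{613^27}:F_613] dividing [F_{613^34}:F_613] = 34, contradiction.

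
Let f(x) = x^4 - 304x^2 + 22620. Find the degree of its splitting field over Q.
[K : Q] = 4

Solving the quadratic in x^2: x^2 = (304 ± √(304^2 - 4·22620))/2 = (304 ± √1936)/2 = (304 ± 44)/2, giving x^2 = 174 or x^2 = 130. So f(x) = (x^2 - 174)(x^2 - 130) and the roots of f are ±√174, ±√130. Hence the splitting field is K = Q(√174, √130). Since 174 and 130 are distinct squarefree integers > 1, their product 22620 is not a perfect square, so √130 ∉ Q(√174). By the tower law [K:Q] = [Q(√174,√130):Q(√174)] · [Q(√174):Q] = 2 · 2 = 4.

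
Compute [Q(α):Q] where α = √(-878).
[Q(α):Q] = 2

[Q(α):Q] equals the degree of the minimal polynomial of α. Here α^2 = -878 and x^2 + 878 is irreducible (d = -878 is squarefree, ≠ 1, hence not a square), so deg(m_α) = 2. Thus [Q(α):Q] = 2.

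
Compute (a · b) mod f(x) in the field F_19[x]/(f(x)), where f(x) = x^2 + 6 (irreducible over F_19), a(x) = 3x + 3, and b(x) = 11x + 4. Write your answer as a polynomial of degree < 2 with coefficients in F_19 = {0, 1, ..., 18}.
a · b ≡ 7x + 4 (mod f(x))

Multiply in F_19[x]: a(x)·b(x) = (3x + 3)·(11x + 4) = 14x^2 + 7x + 12. This has degree ≥ 2, so divide by f(x) over F_19: 14x^2 + 7x + 12 = (14)·(x^2 + 6) + (7x + 4). Hence a·b ≡ 7x + 4 (mod f). (F_19[x]/(f) is a field with 19^2 = 361 elements since f is irreducible of degree 2.)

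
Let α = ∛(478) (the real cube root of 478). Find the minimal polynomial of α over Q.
m_α(x) = x^3 - 478

α satisfies α^3 = 478, so x^3 - 478 annihilates α. By the rational root test, a rational root p/q (in lowest terms) of x^3 - 478 would satisfy p^3 = 478 q^3, forcing q = 1 and p^3 = 478; but 478 is not a perfect cube, contradiction. A monic cubic over Q with no rational root is irreducible (any nontrivial factorization would include a linear factor). Hence x^3 - 478 is the minimal polynomial of α, and in particular [Q(α):Q] = 3.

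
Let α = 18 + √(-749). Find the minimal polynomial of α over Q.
m_α(x) = x^2 - 36x + 1073

From α - 18 = √(-749), squaring gives (α - 18)^2 = -749, i.e. α^2 - 36α + 324 = -749, so α^2 - 36α + 1073 = 0. The discriminant of x^2 - 36x + 1073 is (-36)^2 - 4·(1073) = 1296 - 4292 = -2996, and 4·(-749) is not a perfect square in Q since -749 is squarefree and ≠ 1. Hence x^2 - 36x + 1073 is irreducible over Q and is the minimal polynomial of α.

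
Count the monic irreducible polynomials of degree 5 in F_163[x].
There are 23012723376 monic irreducible polynomials of degree 5 over F_163

Each element of F_{163^5} that lies in no proper subfield is a root of exactly one monic irreducible of degree 5 over F_163, and each such polynomial has 5 distinct roots in F_{163^5}. By Möbius inversion the count is N_163(5) = (1/5) Σ_{d|5} μ(5/d) · 163^d = (1/5)(μ(5)·163^1 + μ(1)·163^5) = 115063616880/5 = 23012723376.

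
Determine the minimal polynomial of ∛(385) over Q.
m_α(x) = x^3 - 385

α satisfies α^3 = 385, so x^3 - 385 annihilates α. By the rational root test, a rational root p/q (in lowest terms) of x^3 - 385 would satisfy p^3 = 385 q^3, forcing q = 1 and p^3 = 385; but 385 is not a perfect cube, contradiction. A monic cubic over Q with no rational root is irreducible (any nontrivial factorization would include a linear factor). Hence x^3 - 385 is the minimal polynomial of α, and in particular [Q(α):Q] = 3.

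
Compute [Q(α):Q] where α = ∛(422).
[Q(α):Q] = 3

The minimal polynomial of α is x^3 - 422, irreducible over Q since 422 is not a perfect cube (so x^3 - 422 has no rational root). Hence [Q(α):Q] = deg(m_α) = 3.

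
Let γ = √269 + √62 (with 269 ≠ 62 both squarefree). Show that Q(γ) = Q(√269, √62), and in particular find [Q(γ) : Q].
[Q(γ) : Q] = 4 (equivalently, Q(γ) = Q(√269, √62))

Obviously Q(γ) ⊆ Q(√269, √62), and [Q(√269, √62):Q] = 4 (since 269, 62 are distinct squarefree integers > 1 with 16678 not a perfect square). To show equality we compute the minimal polynomial of γ. From γ = √269 + √62: γ^2 = 269 + 2√(16678) + 62 = 331 + 2√(16678), so γ^2 - 331 = 2√(16678); squaring, (γ^2 - 331)^2 = 4·16678, i.e. γ^4 - 662γ^2 + 109561 - 66712 = 0, i.e. γ^4 - 662γ^2 + 42849 = 0. So γ is a root of x^4 - 662x^2 + 42849. This polynomial is irreducible over Q: it has no rational root (each ±√269 ± √62 is irrational), and any factorization into two quadratics over Q would force √(16678) ∈ Q (pairing opposite roots) or √269, √62 ∈ Q (other pairings), all impossible. Hence [Q(γ):Q] = 4 = [Q(√269, √62):Q], so Q(γ) = Q(√269, √62).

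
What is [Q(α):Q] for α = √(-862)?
[Q(α):Q] = 2

[Q(α):Q] equals the degree of the minimal polynomial of α. Here α^2 = -862 and x^2 + 862 is irreducible (d = -862 is squarefree, ≠ 1, hence not a square), so deg(m_α) = 2. Thus [Q(α):Q] = 2.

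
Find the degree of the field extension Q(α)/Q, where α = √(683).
[Q(α):Q] = 2

[Q(α):Q] equals the degree of the minimal polynomial of α. Here α^2 = 683 and x^2 - 683 is irreducible (d = 683 is squarefree, ≠ 1, hence not a square), so deg(m_α) = 2. Thus [Q(α):Q] = 2.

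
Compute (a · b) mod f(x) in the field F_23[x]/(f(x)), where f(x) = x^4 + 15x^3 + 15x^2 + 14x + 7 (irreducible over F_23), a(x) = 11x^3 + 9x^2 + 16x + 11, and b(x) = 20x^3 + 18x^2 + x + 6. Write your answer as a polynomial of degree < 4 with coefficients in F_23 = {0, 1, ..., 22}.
a · b ≡ 22x^3 + 4x^2 + 10x + 14 (mod f(x))

Multiply in F_23[x]: a(x)·b(x) = (11x^3 + 9x^2 + 16x + 11)·(20x^3 + 18x^2 + x + 6) = 13x^6 + 10x^5 + 10x^4 + 8x^3 + 15x^2 + 15x + 20. This has degree ≥ 4, so divide by f(x) over F_23: 13x^6 + 10x^5 + 10x^4 + 8x^3 + 15x^2 + 15x + 20 = (13x^2 + 22x + 14)·(x^4 + 15x^3 + 15x^2 + 14x + 7) + (22x^3 + 4x^2 + 10x + 14). Hence a·b ≡ 22x^3 + 4x^2 + 10x + 14 (mod f). (F_23[x]/(f) is a field with 23^4 = 279841 elements since f is irreducible of degree 4.)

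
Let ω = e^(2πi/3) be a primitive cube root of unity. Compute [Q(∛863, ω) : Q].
[Q(∛863, ω) : Q] = 6

[Q(∛863):Q] = 3 (min poly x^3 - 863, irreducible since 863 is not a perfect cube). [Q(ω):Q] = 2 (min poly x^2 + x + 1). Since Q(∛863) ⊂ R and ω ∉ R, we have ω ∉ Q(∛863), so x^2 + x + 1 remains irreducible over Q(∛863) and [Q(∛863, ω) : Q(∛863)] = 2. By the tower law, [Q(∛863, ω) : Q] = 3 · 2 = 6. (In fact Q(∛863, ω) is the splitting field of x^3 - 863 over Q.)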